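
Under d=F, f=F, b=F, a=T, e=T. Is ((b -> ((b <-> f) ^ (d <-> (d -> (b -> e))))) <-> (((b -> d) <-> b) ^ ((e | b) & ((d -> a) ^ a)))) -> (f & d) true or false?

T

b <-> f = F <-> F = T
b -> e = F -> T = T
d -> (b -> e) = F -> T = T
d <-> (d -> (b -> e)) = F <-> T = F
(b <-> f) ^ (d <-> (d -> (b -> e))) = T ^ F = T
b -> ((b <-> f) ^ (d <-> (d -> (b -> e)))) = F -> T = T
b -> d = F -> F = T
(b -> d) <-> b = T <-> F = F
e | b = T | F = T
d -> a = F -> T = T
(d -> a) ^ a = T ^ T = F
(e | b) & ((d -> a) ^ a) = T & F = F
((b -> d) <-> b) ^ ((e | b) & ((d -> a) ^ a)) = F ^ F = F
(b -> ((b <-> f) ^ (d <-> (d -> (b -> e))))) <-> (((b -> d) <-> b) ^ ((e | b) & ((d -> a) ^ a))) = T <-> F = F
f & d = F & F = F
((b -> ((b <-> f) ^ (d <-> (d -> (b -> e))))) <-> (((b -> d) <-> b) ^ ((e | b) & ((d -> a) ^ a)))) -> (f & d) = F -> F = T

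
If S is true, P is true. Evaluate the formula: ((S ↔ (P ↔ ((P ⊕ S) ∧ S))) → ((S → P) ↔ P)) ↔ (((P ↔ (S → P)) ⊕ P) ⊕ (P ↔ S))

True

P ⊕ S = True ⊕ True = False
(P ⊕ S) ∧ S = False ∧ True = False
P ↔ ((P ⊕ S) ∧ S) = True ↔ False = False
S ↔ (P ↔ ((P ⊕ S) ∧ S)) = True ↔ False = False
S → P = True → True = True
(S → P) ↔ P = True ↔ True = True
(S ↔ (P ↔ ((P ⊕ S) ∧ S))) → ((S → P) ↔ P) = False → True = True
S → P = True → True = True
P ↔ (S → P) = True ↔ True = True
(P ↔ (S → P)) ⊕ P = True ⊕ True = False
P ↔ S = True ↔ True = True
((P ↔ (S → P)) ⊕ P) ⊕ (P ↔ S) = False ⊕ True = True
((S ↔ (P ↔ ((P ⊕ S) ∧ S))) → ((S → P) ↔ P)) ↔ (((P ↔ (S → P)) ⊕ P) ⊕ (P ↔ S)) = True ↔ True = True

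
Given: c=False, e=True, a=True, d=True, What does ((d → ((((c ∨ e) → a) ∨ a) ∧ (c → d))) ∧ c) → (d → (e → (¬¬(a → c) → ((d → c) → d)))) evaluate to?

True

Substituting c=False, e=True, a=True, d=True:
c ∨ e = False ∨ True = True
(c ∨ e) → a = True → True = True
((c ∨ e) → a) ∨ a = True ∨ True = True
c → d = False → True = True
(((c ∨ e) → a) ∨ a) ∧ (c → d) = True ∧ True = True
d → ((((c ∨ e) → a) ∨ a) ∧ (c → d)) = True → True = True
(d → ((((c ∨ e) → a) ∨ a) ∧ (c → d))) ∧ c = True ∧ False = False
a → c = True → False = False
¬(a → c) = ¬False = True
¬¬(a → c) = ¬True = False
d → c = True → False = False
(d → c) → d = False → True = True
¬¬(a → c) → ((d → c) → d) = False → True = True
e → (¬¬(a → c) → ((d → c) → d)) = True → True = True
d → (e → (¬¬(a → c) → ((d → c) → d))) = True → True = True
((d → ((((c ∨ e) → a) ∨ a) ∧ (c → d))) ∧ c) → (d → (e → (¬¬(a → c) → ((d → c) → d)))) = False → True = True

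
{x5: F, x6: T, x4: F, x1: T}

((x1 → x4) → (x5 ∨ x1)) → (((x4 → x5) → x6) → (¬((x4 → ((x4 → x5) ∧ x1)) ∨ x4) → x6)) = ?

T

Substituting x5=F, x6=T, x4=F, x1=T:
x1 → x4 = T → F = F
x5 ∨ x1 = F ∨ T = T
(x1 → x4) → (x5 ∨ x1) = F → T = T
x4 → x5 = F → F = T
(x4 → x5) → x6 = T → T = T
x4 → x5 = F → F = T
(x4 → x5) ∧ x1 = T ∧ T = T
x4 → ((x4 → x5) ∧ x1) = F → T = T
(x4 → ((x4 → x5) ∧ x1)) ∨ x4 = T ∨ F = T
¬((x4 → ((x4 → x5) ∧ x1)) ∨ x4) = ¬T = F
¬((x4 → ((x4 → x5) ∧ x1)) ∨ x4) → x6 = F → T = T
((x4 → x5) → x6) → (¬((x4 → ((x4 → x5) ∧ x1)) ∨ x4) → x6) = T → T = T
((x1 → x4) → (x5 ∨ x1)) → (((x4 → x5) → x6) → (¬((x4 → ((x4 → x5) ∧ x1)) ∨ x4) → x6)) = T → T = T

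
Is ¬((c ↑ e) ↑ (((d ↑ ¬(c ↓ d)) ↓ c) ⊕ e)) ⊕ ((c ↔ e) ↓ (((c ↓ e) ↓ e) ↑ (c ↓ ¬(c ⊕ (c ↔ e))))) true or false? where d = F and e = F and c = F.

F

c ↑ e = F ↑ F = T
c ↓ d = F ↓ F = T
¬(c ↓ d) = ¬T = F
d ↑ ¬(c ↓ d) = F ↑ F = T
(d ↑ ¬(c ↓ d)) ↓ c = T ↓ F = F
((d ↑ ¬(c ↓ d)) ↓ c) ⊕ e = F ⊕ F = F
(c ↑ e) ↑ (((d ↑ ¬(c ↓ d)) ↓ c) ⊕ e) = T ↑ F = T
¬((c ↑ e) ↑ (((d ↑ ¬(c ↓ d)) ↓ c) ⊕ e)) = ¬T = F
c ↔ e = F ↔ F = T
c ↓ e = F ↓ F = T
(c ↓ e) ↓ e = T ↓ F = F
c ↔ e = F ↔ F = T
c ⊕ (c ↔ e) = F ⊕ T = T
¬(c ⊕ (c ↔ e)) = ¬T = F
c ↓ ¬(c ⊕ (c ↔ e)) = F ↓ F = T
((c ↓ e) ↓ e) ↑ (c ↓ ¬(c ⊕ (c ↔ e))) = F ↑ T = T
(c ↔ e) ↓ (((c ↓ e) ↓ e) ↑ (c ↓ ¬(c ⊕ (c ↔ e)))) = T ↓ T = F
¬((c ↑ e) ↑ (((d ↑ ¬(c ↓ d)) ↓ c) ⊕ e)) ⊕ ((c ↔ e) ↓ (((c ↓ e) ↓ e) ↑ (c ↓ ¬(c ⊕ (c ↔ e))))) = F ⊕ F = F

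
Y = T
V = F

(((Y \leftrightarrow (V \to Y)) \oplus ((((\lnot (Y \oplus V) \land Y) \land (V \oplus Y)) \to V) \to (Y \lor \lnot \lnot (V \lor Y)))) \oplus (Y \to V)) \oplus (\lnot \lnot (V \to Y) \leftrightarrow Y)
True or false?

T

V \to Y = F \to T = T
Y \leftrightarrow (V \to Y) = T \leftrightarrow T = T
Y \oplus V = T \oplus F = T
\lnot (Y \oplus V) = \lnot T = F
\lnot (Y \oplus V) \land Y = F \land T = F
V \oplus Y = F \oplus T = T
(\lnot (Y \oplus V) \land Y) \land (V \oplus Y) = F \land T = F
((\lnot (Y \oplus V) \land Y) \land (V \oplus Y)) \to V = F \to F = T
V \lor Y = F \lor T = T
\lnot (V \lor Y) = \lnot T = F
\lnot \lnot (V \lor Y) = \lnot F = T
Y \lor \lnot \lnot (V \lor Y) = T \lor T = T
(((\lnot (Y \oplus V) \land Y) \land (V \oplus Y)) \to V) \to (Y \lor \lnot \lnot (V \lor Y)) = T \to T = T
(Y \leftrightarrow (V \to Y)) \oplus ((((\lnot (Y \oplus V) \land Y) \land (V \oplus Y)) \to V) \to (Y \lor \lnot \lnot (V \lor Y))) = T \oplus T = F
Y \to V = T \to F = F
((Y \leftrightarrow (V \to Y)) \oplus ((((\lnot (Y \oplus V) \land Y) \land (V \oplus Y)) \to V) \to (Y \lor \lnot \lnot (V \lor Y)))) \oplus (Y \to V) = F \oplus F = F
V \to Y = F \to T = T
\lnot (V \to Y) = \lnot T = F
\lnot \lnot (V \to Y) = \lnot F = T
\lnot \lnot (V \to Y) \leftrightarrow Y = T \leftrightarrow T = T
(((Y \leftrightarrow (V \to Y)) \oplus ((((\lnot (Y \oplus V) \land Y) \land (V \oplus Y)) \to V) \to (Y \lor \lnot \lnot (V \lor Y)))) \oplus (Y \to V)) \oplus (\lnot \lnot (V \to Y) \leftrightarrow Y) = F \oplus T = T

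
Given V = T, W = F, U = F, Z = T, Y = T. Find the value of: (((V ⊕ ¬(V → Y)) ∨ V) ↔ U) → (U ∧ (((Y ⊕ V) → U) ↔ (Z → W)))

Substituting V=T, W=F, U=F, Z=T, Y=T:
V → Y = T → T = T
¬(V → Y) = ¬T = F
V ⊕ ¬(V → Y) = T ⊕ F = T
(V ⊕ ¬(V → Y)) ∨ V = T ∨ T = T
((V ⊕ ¬(V → Y)) ∨ V) ↔ U = T ↔ F = F
Y ⊕ V = T ⊕ T = F
(Y ⊕ V) → U = F → F = T
Z → W = T → F = F
((Y ⊕ V) → U) ↔ (Z → W) = T ↔ F = F
U ∧ (((Y ⊕ V) → U) ↔ (Z → W)) = F ∧ F = F
(((V ⊕ ¬(V → Y)) ∨ V) ↔ U) → (U ∧ (((Y ⊕ V) → U) ↔ (Z → W))) = F → F = T

T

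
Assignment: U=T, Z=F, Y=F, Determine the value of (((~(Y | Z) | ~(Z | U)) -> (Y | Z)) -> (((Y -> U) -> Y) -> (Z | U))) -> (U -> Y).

Substituting U=T, Z=F, Y=F:
Y | Z = F | F = F
~(Y | Z) = ~F = T
Z | U = F | T = T
~(Z | U) = ~T = F
~(Y | Z) | ~(Z | U) = T | F = T
Y | Z = F | F = F
(~(Y | Z) | ~(Z | U)) -> (Y | Z) = T -> F = F
Y -> U = F -> T = T
(Y -> U) -> Y = T -> F = F
Z | U = F | T = T
((Y -> U) -> Y) -> (Z | U) = F -> T = T
((~(Y | Z) | ~(Z | U)) -> (Y | Z)) -> (((Y -> U) -> Y) -> (Z | U)) = F -> T = T
U -> Y = T -> F = F
(((~(Y | Z) | ~(Z | U)) -> (Y | Z)) -> (((Y -> U) -> Y) -> (Z | U))) -> (U -> Y) = T -> F = F

F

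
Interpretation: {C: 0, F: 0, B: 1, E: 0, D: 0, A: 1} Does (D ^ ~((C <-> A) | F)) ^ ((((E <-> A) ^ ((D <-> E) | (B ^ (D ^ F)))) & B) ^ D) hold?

0

C <-> A = 0 <-> 1 = 0
(C <-> A) | F = 0 | 0 = 0
~((C <-> A) | F) = ~0 = 1
D ^ ~((C <-> A) | F) = 0 ^ 1 = 1
E <-> A = 0 <-> 1 = 0
D <-> E = 0 <-> 0 = 1
D ^ F = 0 ^ 0 = 0
B ^ (D ^ F) = 1 ^ 0 = 1
(D <-> E) | (B ^ (D ^ F)) = 1 | 1 = 1
(E <-> A) ^ ((D <-> E) | (B ^ (D ^ F))) = 0 ^ 1 = 1
((E <-> A) ^ ((D <-> E) | (B ^ (D ^ F)))) & B = 1 & 1 = 1
(((E <-> A) ^ ((D <-> E) | (B ^ (D ^ F)))) & B) ^ D = 1 ^ 0 = 1
(D ^ ~((C <-> A) | F)) ^ ((((E <-> A) ^ ((D <-> E) | (B ^ (D ^ F)))) & B) ^ D) = 1 ^ 1 = 0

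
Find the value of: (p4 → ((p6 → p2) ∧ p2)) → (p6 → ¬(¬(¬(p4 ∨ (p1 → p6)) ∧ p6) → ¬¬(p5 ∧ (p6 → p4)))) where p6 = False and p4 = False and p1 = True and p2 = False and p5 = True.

True

p6 → p2 = False → False = True
(p6 → p2) ∧ p2 = True ∧ False = False
p4 → ((p6 → p2) ∧ p2) = False → False = True
p1 → p6 = True → False = False
p4 ∨ (p1 → p6) = False ∨ False = False
¬(p4 ∨ (p1 → p6)) = ¬False = True
¬(p4 ∨ (p1 → p6)) ∧ p6 = True ∧ False = False
¬(¬(p4 ∨ (p1 → p6)) ∧ p6) = ¬False = True
p6 → p4 = False → False = True
p5 ∧ (p6 → p4) = True ∧ True = True
¬(p5 ∧ (p6 → p4)) = ¬True = False
¬¬(p5 ∧ (p6 → p4)) = ¬False = True
¬(¬(p4 ∨ (p1 → p6)) ∧ p6) → ¬¬(p5 ∧ (p6 → p4)) = True → True = True
¬(¬(¬(p4 ∨ (p1 → p6)) ∧ p6) → ¬¬(p5 ∧ (p6 → p4))) = ¬True = False
p6 → ¬(¬(¬(p4 ∨ (p1 → p6)) ∧ p6) → ¬¬(p5 ∧ (p6 → p4))) = False → False = True
(p4 → ((p6 → p2) ∧ p2)) → (p6 → ¬(¬(¬(p4 ∨ (p1 → p6)) ∧ p6) → ¬¬(p5 ∧ (p6 → p4)))) = True → True = True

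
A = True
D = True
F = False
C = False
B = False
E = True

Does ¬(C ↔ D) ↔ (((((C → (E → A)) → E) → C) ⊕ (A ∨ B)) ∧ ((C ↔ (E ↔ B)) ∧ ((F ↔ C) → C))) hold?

False

Substituting A=True, D=True, F=False, C=False, B=False, E=True:
C ↔ D = False ↔ True = False
¬(C ↔ D) = ¬False = True
E → A = True → True = True
C → (E → A) = False → True = True
(C → (E → A)) → E = True → True = True
((C → (E → A)) → E) → C = True → False = False
A ∨ B = True ∨ False = True
(((C → (E → A)) → E) → C) ⊕ (A ∨ B) = False ⊕ True = True
E ↔ B = True ↔ False = False
C ↔ (E ↔ B) = False ↔ False = True
F ↔ C = False ↔ False = True
(F ↔ C) → C = True → False = False
(C ↔ (E ↔ B)) ∧ ((F ↔ C) → C) = True ∧ False = False
((((C → (E → A)) → E) → C) ⊕ (A ∨ B)) ∧ ((C ↔ (E ↔ B)) ∧ ((F ↔ C) → C)) = True ∧ False = False
¬(C ↔ D) ↔ (((((C → (E → A)) → E) → C) ⊕ (A ∨ B)) ∧ ((C ↔ (E ↔ B)) ∧ ((F ↔ C) → C))) = True ↔ False = False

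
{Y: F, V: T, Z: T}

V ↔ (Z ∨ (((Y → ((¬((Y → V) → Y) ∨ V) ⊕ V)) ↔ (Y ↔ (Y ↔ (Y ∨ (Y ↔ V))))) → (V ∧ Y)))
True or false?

T

Y → V = F → T = T
(Y → V) → Y = T → F = F
¬((Y → V) → Y) = ¬F = T
¬((Y → V) → Y) ∨ V = T ∨ T = T
(¬((Y → V) → Y) ∨ V) ⊕ V = T ⊕ T = F
Y → ((¬((Y → V) → Y) ∨ V) ⊕ V) = F → F = T
Y ↔ V = F ↔ T = F
Y ∨ (Y ↔ V) = F ∨ F = F
Y ↔ (Y ∨ (Y ↔ V)) = F ↔ F = T
Y ↔ (Y ↔ (Y ∨ (Y ↔ V))) = F ↔ T = F
(Y → ((¬((Y → V) → Y) ∨ V) ⊕ V)) ↔ (Y ↔ (Y ↔ (Y ∨ (Y ↔ V)))) = T ↔ F = F
V ∧ Y = T ∧ F = F
((Y → ((¬((Y → V) → Y) ∨ V) ⊕ V)) ↔ (Y ↔ (Y ↔ (Y ∨ (Y ↔ V))))) → (V ∧ Y) = F → F = T
Z ∨ (((Y → ((¬((Y → V) → Y) ∨ V) ⊕ V)) ↔ (Y ↔ (Y ↔ (Y ∨ (Y ↔ V))))) → (V ∧ Y)) = T ∨ T = T
V ↔ (Z ∨ (((Y → ((¬((Y → V) → Y) ∨ V) ⊕ V)) ↔ (Y ↔ (Y ↔ (Y ∨ (Y ↔ V))))) → (V ∧ Y))) = T ↔ T = T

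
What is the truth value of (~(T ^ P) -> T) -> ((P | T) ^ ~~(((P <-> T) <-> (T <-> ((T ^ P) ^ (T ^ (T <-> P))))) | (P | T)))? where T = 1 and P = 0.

0

T ^ P = 1 ^ 0 = 1
~(T ^ P) = ~1 = 0
~(T ^ P) -> T = 0 -> 1 = 1
P | T = 0 | 1 = 1
P <-> T = 0 <-> 1 = 0
T ^ P = 1 ^ 0 = 1
T <-> P = 1 <-> 0 = 0
T ^ (T <-> P) = 1 ^ 0 = 1
(T ^ P) ^ (T ^ (T <-> P)) = 1 ^ 1 = 0
T <-> ((T ^ P) ^ (T ^ (T <-> P))) = 1 <-> 0 = 0
(P <-> T) <-> (T <-> ((T ^ P) ^ (T ^ (T <-> P)))) = 0 <-> 0 = 1
P | T = 0 | 1 = 1
((P <-> T) <-> (T <-> ((T ^ P) ^ (T ^ (T <-> P))))) | (P | T) = 1 | 1 = 1
~(((P <-> T) <-> (T <-> ((T ^ P) ^ (T ^ (T <-> P))))) | (P | T)) = ~1 = 0
~~(((P <-> T) <-> (T <-> ((T ^ P) ^ (T ^ (T <-> P))))) | (P | T)) = ~0 = 1
(P | T) ^ ~~(((P <-> T) <-> (T <-> ((T ^ P) ^ (T ^ (T <-> P))))) | (P | T)) = 1 ^ 1 = 0
(~(T ^ P) -> T) -> ((P | T) ^ ~~(((P <-> T) <-> (T <-> ((T ^ P) ^ (T ^ (T <-> P))))) | (P | T))) = 1 -> 0 = 0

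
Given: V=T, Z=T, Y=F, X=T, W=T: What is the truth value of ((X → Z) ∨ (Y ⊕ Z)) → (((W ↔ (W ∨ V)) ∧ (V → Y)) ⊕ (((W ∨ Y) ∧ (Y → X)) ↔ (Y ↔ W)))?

X → Z = T → T = T
Y ⊕ Z = F ⊕ T = T
(X → Z) ∨ (Y ⊕ Z) = T ∨ T = T
W ∨ V = T ∨ T = T
W ↔ (W ∨ V) = T ↔ T = T
V → Y = T → F = F
(W ↔ (W ∨ V)) ∧ (V → Y) = T ∧ F = F
W ∨ Y = T ∨ F = T
Y → X = F → T = T
(W ∨ Y) ∧ (Y → X) = T ∧ T = T
Y ↔ W = F ↔ T = F
((W ∨ Y) ∧ (Y → X)) ↔ (Y ↔ W) = T ↔ F = F
((W ↔ (W ∨ V)) ∧ (V → Y)) ⊕ (((W ∨ Y) ∧ (Y → X)) ↔ (Y ↔ W)) = F ⊕ F = F
((X → Z) ∨ (Y ⊕ Z)) → (((W ↔ (W ∨ V)) ∧ (V → Y)) ⊕ (((W ∨ Y) ∧ (Y → X)) ↔ (Y ↔ W))) = T → F = F

F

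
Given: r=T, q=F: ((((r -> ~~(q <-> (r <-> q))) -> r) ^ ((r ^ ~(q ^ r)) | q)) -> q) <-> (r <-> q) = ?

F

r <-> q = T <-> F = F
q <-> (r <-> q) = F <-> F = T
~(q <-> (r <-> q)) = ~T = F
~~(q <-> (r <-> q)) = ~F = T
r -> ~~(q <-> (r <-> q)) = T -> T = T
(r -> ~~(q <-> (r <-> q))) -> r = T -> T = T
q ^ r = F ^ T = T
~(q ^ r) = ~T = F
r ^ ~(q ^ r) = T ^ F = T
(r ^ ~(q ^ r)) | q = T | F = T
((r -> ~~(q <-> (r <-> q))) -> r) ^ ((r ^ ~(q ^ r)) | q) = T ^ T = F
(((r -> ~~(q <-> (r <-> q))) -> r) ^ ((r ^ ~(q ^ r)) | q)) -> q = F -> F = T
r <-> q = T <-> F = F
((((r -> ~~(q <-> (r <-> q))) -> r) ^ ((r ^ ~(q ^ r)) | q)) -> q) <-> (r <-> q) = T <-> F = F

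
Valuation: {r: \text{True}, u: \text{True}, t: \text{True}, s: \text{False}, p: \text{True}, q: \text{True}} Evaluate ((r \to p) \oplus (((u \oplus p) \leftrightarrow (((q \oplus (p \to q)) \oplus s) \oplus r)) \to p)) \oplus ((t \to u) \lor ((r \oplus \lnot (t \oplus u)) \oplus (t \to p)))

\text{True}

r \to p = \text{True} \to \text{True} = \text{True}
u \oplus p = \text{True} \oplus \text{True} = \text{False}
p \to q = \text{True} \to \text{True} = \text{True}
q \oplus (p \to q) = \text{True} \oplus \text{True} = \text{False}
(q \oplus (p \to q)) \oplus s = \text{False} \oplus \text{False} = \text{False}
((q \oplus (p \to q)) \oplus s) \oplus r = \text{False} \oplus \text{True} = \text{True}
(u \oplus p) \leftrightarrow (((q \oplus (p \to q)) \oplus s) \oplus r) = \text{False} \leftrightarrow \text{True} = \text{False}
((u \oplus p) \leftrightarrow (((q \oplus (p \to q)) \oplus s) \oplus r)) \to p = \text{False} \to \text{True} = \text{True}
(r \to p) \oplus (((u \oplus p) \leftrightarrow (((q \oplus (p \to q)) \oplus s) \oplus r)) \to p) = \text{True} \oplus \text{True} = \text{False}
t \to u = \text{True} \to \text{True} = \text{True}
t \oplus u = \text{True} \oplus \text{True} = \text{False}
\lnot (t \oplus u) = \lnot \text{False} = \text{True}
r \oplus \lnot (t \oplus u) = \text{True} \oplus \text{True} = \text{False}
t \to p = \text{True} \to \text{True} = \text{True}
(r \oplus \lnot (t \oplus u)) \oplus (t \to p) = \text{False} \oplus \text{True} = \text{True}
(t \to u) \lor ((r \oplus \lnot (t \oplus u)) \oplus (t \to p)) = \text{True} \lor \text{True} = \text{True}
((r \to p) \oplus (((u \oplus p) \leftrightarrow (((q \oplus (p \to q)) \oplus s) \oplus r)) \to p)) \oplus ((t \to u) \lor ((r \oplus \lnot (t \oplus u)) \oplus (t \to p))) = \text{False} \oplus \text{True} = \text{True}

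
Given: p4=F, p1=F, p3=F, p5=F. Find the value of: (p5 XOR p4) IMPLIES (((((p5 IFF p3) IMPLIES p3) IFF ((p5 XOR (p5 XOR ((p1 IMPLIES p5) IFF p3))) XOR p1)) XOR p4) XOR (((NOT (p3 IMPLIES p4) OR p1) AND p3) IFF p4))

p5 XOR p4 = F XOR F = F
p5 IFF p3 = F IFF F = T
(p5 IFF p3) IMPLIES p3 = T IMPLIES F = F
p1 IMPLIES p5 = F IMPLIES F = T
(p1 IMPLIES p5) IFF p3 = T IFF F = F
p5 XOR ((p1 IMPLIES p5) IFF p3) = F XOR F = F
p5 XOR (p5 XOR ((p1 IMPLIES p5) IFF p3)) = F XOR F = F
(p5 XOR (p5 XOR ((p1 IMPLIES p5) IFF p3))) XOR p1 = F XOR F = F
((p5 IFF p3) IMPLIES p3) IFF ((p5 XOR (p5 XOR ((p1 IMPLIES p5) IFF p3))) XOR p1) = F IFF F = T
(((p5 IFF p3) IMPLIES p3) IFF ((p5 XOR (p5 XOR ((p1 IMPLIES p5) IFF p3))) XOR p1)) XOR p4 = T XOR F = T
p3 IMPLIES p4 = F IMPLIES F = T
NOT (p3 IMPLIES p4) = NOT T = F
NOT (p3 IMPLIES p4) OR p1 = F OR F = F
(NOT (p3 IMPLIES p4) OR p1) AND p3 = F AND F = F
((NOT (p3 IMPLIES p4) OR p1) AND p3) IFF p4 = F IFF F = T
((((p5 IFF p3) IMPLIES p3) IFF ((p5 XOR (p5 XOR ((p1 IMPLIES p5) IFF p3))) XOR p1)) XOR p4) XOR (((NOT (p3 IMPLIES p4) OR p1) AND p3) IFF p4) = T XOR T = F
(p5 XOR p4) IMPLIES (((((p5 IFF p3) IMPLIES p3) IFF ((p5 XOR (p5 XOR ((p1 IMPLIES p5) IFF p3))) XOR p1)) XOR p4) XOR (((NOT (p3 IMPLIES p4) OR p1) AND p3) IFF p4)) = F IMPLIES F = T

T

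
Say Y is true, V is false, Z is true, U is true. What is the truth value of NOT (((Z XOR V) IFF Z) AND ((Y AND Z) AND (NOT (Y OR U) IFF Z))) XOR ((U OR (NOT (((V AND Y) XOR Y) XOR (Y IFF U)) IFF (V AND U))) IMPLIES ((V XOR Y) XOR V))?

False

Z XOR V = True XOR False = True
(Z XOR V) IFF Z = True IFF True = True
Y AND Z = True AND True = True
Y OR U = True OR True = True
NOT (Y OR U) = NOT True = False
NOT (Y OR U) IFF Z = False IFF True = False
(Y AND Z) AND (NOT (Y OR U) IFF Z) = True AND False = False
((Z XOR V) IFF Z) AND ((Y AND Z) AND (NOT (Y OR U) IFF Z)) = True AND False = False
NOT (((Z XOR V) IFF Z) AND ((Y AND Z) AND (NOT (Y OR U) IFF Z))) = NOT False = True
V AND Y = False AND True = False
(V AND Y) XOR Y = False XOR True = True
Y IFF U = True IFF True = True
((V AND Y) XOR Y) XOR (Y IFF U) = True XOR True = False
NOT (((V AND Y) XOR Y) XOR (Y IFF U)) = NOT False = True
V AND U = False AND True = False
NOT (((V AND Y) XOR Y) XOR (Y IFF U)) IFF (V AND U) = True IFF False = False
U OR (NOT (((V AND Y) XOR Y) XOR (Y IFF U)) IFF (V AND U)) = True OR False = True
V XOR Y = False XOR True = True
(V XOR Y) XOR V = True XOR False = True
(U OR (NOT (((V AND Y) XOR Y) XOR (Y IFF U)) IFF (V AND U))) IMPLIES ((V XOR Y) XOR V) = True IMPLIES True = True
NOT (((Z XOR V) IFF Z) AND ((Y AND Z) AND (NOT (Y OR U) IFF Z))) XOR ((U OR (NOT (((V AND Y) XOR Y) XOR (Y IFF U)) IFF (V AND U))) IMPLIES ((V XOR Y) XOR V)) = True XOR True = False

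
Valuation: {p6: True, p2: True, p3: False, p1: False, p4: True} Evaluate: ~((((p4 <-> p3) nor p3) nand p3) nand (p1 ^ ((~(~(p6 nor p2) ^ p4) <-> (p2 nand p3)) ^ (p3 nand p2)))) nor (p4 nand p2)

p4 <-> p3 = True <-> False = False
(p4 <-> p3) nor p3 = False nor False = True
((p4 <-> p3) nor p3) nand p3 = True nand False = True
p6 nor p2 = True nor True = False
~(p6 nor p2) = ~False = True
~(p6 nor p2) ^ p4 = True ^ True = False
~(~(p6 nor p2) ^ p4) = ~False = True
p2 nand p3 = True nand False = True
~(~(p6 nor p2) ^ p4) <-> (p2 nand p3) = True <-> True = True
p3 nand p2 = False nand True = True
(~(~(p6 nor p2) ^ p4) <-> (p2 nand p3)) ^ (p3 nand p2) = True ^ True = False
p1 ^ ((~(~(p6 nor p2) ^ p4) <-> (p2 nand p3)) ^ (p3 nand p2)) = False ^ False = False
(((p4 <-> p3) nor p3) nand p3) nand (p1 ^ ((~(~(p6 nor p2) ^ p4) <-> (p2 nand p3)) ^ (p3 nand p2))) = True nand False = True
~((((p4 <-> p3) nor p3) nand p3) nand (p1 ^ ((~(~(p6 nor p2) ^ p4) <-> (p2 nand p3)) ^ (p3 nand p2)))) = ~True = False
p4 nand p2 = True nand True = False
~((((p4 <-> p3) nor p3) nand p3) nand (p1 ^ ((~(~(p6 nor p2) ^ p4) <-> (p2 nand p3)) ^ (p3 nand p2)))) nor (p4 nand p2) = False nor False = True

True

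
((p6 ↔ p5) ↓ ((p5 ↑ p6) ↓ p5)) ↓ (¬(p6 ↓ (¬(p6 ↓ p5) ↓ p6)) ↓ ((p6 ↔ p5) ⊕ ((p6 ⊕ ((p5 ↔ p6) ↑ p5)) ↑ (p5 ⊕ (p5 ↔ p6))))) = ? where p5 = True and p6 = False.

False

p6 ↔ p5 = False ↔ True = False
p5 ↑ p6 = True ↑ False = True
(p5 ↑ p6) ↓ p5 = True ↓ True = False
(p6 ↔ p5) ↓ ((p5 ↑ p6) ↓ p5) = False ↓ False = True
p6 ↓ p5 = False ↓ True = False
¬(p6 ↓ p5) = ¬False = True
¬(p6 ↓ p5) ↓ p6 = True ↓ False = False
p6 ↓ (¬(p6 ↓ p5) ↓ p6) = False ↓ False = True
¬(p6 ↓ (¬(p6 ↓ p5) ↓ p6)) = ¬True = False
p6 ↔ p5 = False ↔ True = False
p5 ↔ p6 = True ↔ False = False
(p5 ↔ p6) ↑ p5 = False ↑ True = True
p6 ⊕ ((p5 ↔ p6) ↑ p5) = False ⊕ True = True
p5 ↔ p6 = True ↔ False = False
p5 ⊕ (p5 ↔ p6) = True ⊕ False = True
(p6 ⊕ ((p5 ↔ p6) ↑ p5)) ↑ (p5 ⊕ (p5 ↔ p6)) = True ↑ True = False
(p6 ↔ p5) ⊕ ((p6 ⊕ ((p5 ↔ p6) ↑ p5)) ↑ (p5 ⊕ (p5 ↔ p6))) = False ⊕ False = False
¬(p6 ↓ (¬(p6 ↓ p5) ↓ p6)) ↓ ((p6 ↔ p5) ⊕ ((p6 ⊕ ((p5 ↔ p6) ↑ p5)) ↑ (p5 ⊕ (p5 ↔ p6)))) = False ↓ False = True
((p6 ↔ p5) ↓ ((p5 ↑ p6) ↓ p5)) ↓ (¬(p6 ↓ (¬(p6 ↓ p5) ↓ p6)) ↓ ((p6 ↔ p5) ⊕ ((p6 ⊕ ((p5 ↔ p6) ↑ p5)) ↑ (p5 ⊕ (p5 ↔ p6))))) = True ↓ True = False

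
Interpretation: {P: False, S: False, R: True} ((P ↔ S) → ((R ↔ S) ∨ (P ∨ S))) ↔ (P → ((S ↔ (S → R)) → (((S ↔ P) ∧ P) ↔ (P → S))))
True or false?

Substituting P=False, S=False, R=True:
P ↔ S = False ↔ False = True
R ↔ S = True ↔ False = False
P ∨ S = False ∨ False = False
(R ↔ S) ∨ (P ∨ S) = False ∨ False = False
(P ↔ S) → ((R ↔ S) ∨ (P ∨ S)) = True → False = False
S → R = False → True = True
S ↔ (S → R) = False ↔ True = False
S ↔ P = False ↔ False = True
(S ↔ P) ∧ P = True ∧ False = False
P → S = False → False = True
((S ↔ P) ∧ P) ↔ (P → S) = False ↔ True = False
(S ↔ (S → R)) → (((S ↔ P) ∧ P) ↔ (P → S)) = False → False = True
P → ((S ↔ (S → R)) → (((S ↔ P) ∧ P) ↔ (P → S))) = False → True = True
((P ↔ S) → ((R ↔ S) ∨ (P ∨ S))) ↔ (P → ((S ↔ (S → R)) → (((S ↔ P) ∧ P) ↔ (P → S)))) = False ↔ True = False

False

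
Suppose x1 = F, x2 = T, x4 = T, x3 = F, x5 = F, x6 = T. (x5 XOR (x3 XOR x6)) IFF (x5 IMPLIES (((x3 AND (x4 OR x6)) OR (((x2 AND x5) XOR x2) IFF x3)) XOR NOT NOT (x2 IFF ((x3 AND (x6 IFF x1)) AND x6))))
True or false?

T

Substituting x1=F, x2=T, x4=T, x3=F, x5=F, x6=T:
x3 XOR x6 = F XOR T = T
x5 XOR (x3 XOR x6) = F XOR T = T
x4 OR x6 = T OR T = T
x3 AND (x4 OR x6) = F AND T = F
x2 AND x5 = T AND F = F
(x2 AND x5) XOR x2 = F XOR T = T
((x2 AND x5) XOR x2) IFF x3 = T IFF F = F
(x3 AND (x4 OR x6)) OR (((x2 AND x5) XOR x2) IFF x3) = F OR F = F
x6 IFF x1 = T IFF F = F
x3 AND (x6 IFF x1) = F AND F = F
(x3 AND (x6 IFF x1)) AND x6 = F AND T = F
x2 IFF ((x3 AND (x6 IFF x1)) AND x6) = T IFF F = F
NOT (x2 IFF ((x3 AND (x6 IFF x1)) AND x6)) = NOT F = T
NOT NOT (x2 IFF ((x3 AND (x6 IFF x1)) AND x6)) = NOT T = F
((x3 AND (x4 OR x6)) OR (((x2 AND x5) XOR x2) IFF x3)) XOR NOT NOT (x2 IFF ((x3 AND (x6 IFF x1)) AND x6)) = F XOR F = F
x5 IMPLIES (((x3 AND (x4 OR x6)) OR (((x2 AND x5) XOR x2) IFF x3)) XOR NOT NOT (x2 IFF ((x3 AND (x6 IFF x1)) AND x6))) = F IMPLIES F = T
(x5 XOR (x3 XOR x6)) IFF (x5 IMPLIES (((x3 AND (x4 OR x6)) OR (((x2 AND x5) XOR x2) IFF x3)) XOR NOT NOT (x2 IFF ((x3 AND (x6 IFF x1)) AND x6)))) = T IFF T = T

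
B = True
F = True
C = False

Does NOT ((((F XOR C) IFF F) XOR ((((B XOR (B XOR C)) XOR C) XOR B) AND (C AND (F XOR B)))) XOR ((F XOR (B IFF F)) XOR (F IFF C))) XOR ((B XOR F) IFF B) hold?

False

F XOR C = True XOR False = True
(F XOR C) IFF F = True IFF True = True
B XOR C = True XOR False = True
B XOR (B XOR C) = True XOR True = False
(B XOR (B XOR C)) XOR C = False XOR False = False
((B XOR (B XOR C)) XOR C) XOR B = False XOR True = True
F XOR B = True XOR True = False
C AND (F XOR B) = False AND False = False
(((B XOR (B XOR C)) XOR C) XOR B) AND (C AND (F XOR B)) = True AND False = False
((F XOR C) IFF F) XOR ((((B XOR (B XOR C)) XOR C) XOR B) AND (C AND (F XOR B))) = True XOR False = True
B IFF F = True IFF True = True
F XOR (B IFF F) = True XOR True = False
F IFF C = True IFF False = False
(F XOR (B IFF F)) XOR (F IFF C) = False XOR False = False
(((F XOR C) IFF F) XOR ((((B XOR (B XOR C)) XOR C) XOR B) AND (C AND (F XOR B)))) XOR ((F XOR (B IFF F)) XOR (F IFF C)) = True XOR False = True
NOT ((((F XOR C) IFF F) XOR ((((B XOR (B XOR C)) XOR C) XOR B) AND (C AND (F XOR B)))) XOR ((F XOR (B IFF F)) XOR (F IFF C))) = NOT True = False
B XOR F = True XOR True = False
(B XOR F) IFF B = False IFF True = False
NOT ((((F XOR C) IFF F) XOR ((((B XOR (B XOR C)) XOR C) XOR B) AND (C AND (F XOR B)))) XOR ((F XOR (B IFF F)) XOR (F IFF C))) XOR ((B XOR F) IFF B) = False XOR False = False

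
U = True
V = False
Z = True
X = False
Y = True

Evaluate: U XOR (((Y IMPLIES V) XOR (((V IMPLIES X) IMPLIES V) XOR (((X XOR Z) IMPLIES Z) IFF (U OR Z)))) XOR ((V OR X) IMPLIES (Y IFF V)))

Y IMPLIES V = True IMPLIES False = False
V IMPLIES X = False IMPLIES False = True
(V IMPLIES X) IMPLIES V = True IMPLIES False = False
X XOR Z = False XOR True = True
(X XOR Z) IMPLIES Z = True IMPLIES True = True
U OR Z = True OR True = True
((X XOR Z) IMPLIES Z) IFF (U OR Z) = True IFF True = True
((V IMPLIES X) IMPLIES V) XOR (((X XOR Z) IMPLIES Z) IFF (U OR Z)) = False XOR True = True
(Y IMPLIES V) XOR (((V IMPLIES X) IMPLIES V) XOR (((X XOR Z) IMPLIES Z) IFF (U OR Z))) = False XOR True = True
V OR X = False OR False = False
Y IFF V = True IFF False = False
(V OR X) IMPLIES (Y IFF V) = False IMPLIES False = True
((Y IMPLIES V) XOR (((V IMPLIES X) IMPLIES V) XOR (((X XOR Z) IMPLIES Z) IFF (U OR Z)))) XOR ((V OR X) IMPLIES (Y IFF V)) = True XOR True = False
U XOR (((Y IMPLIES V) XOR (((V IMPLIES X) IMPLIES V) XOR (((X XOR Z) IMPLIES Z) IFF (U OR Z)))) XOR ((V OR X) IMPLIES (Y IFF V))) = True XOR False = True

True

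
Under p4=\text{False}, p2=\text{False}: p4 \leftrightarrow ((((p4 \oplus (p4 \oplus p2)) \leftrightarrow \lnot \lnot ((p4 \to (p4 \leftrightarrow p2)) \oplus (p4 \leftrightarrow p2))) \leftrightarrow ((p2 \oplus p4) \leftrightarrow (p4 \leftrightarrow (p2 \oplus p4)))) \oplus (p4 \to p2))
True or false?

p4 \oplus p2 = \text{False} \oplus \text{False} = \text{False}
p4 \oplus (p4 \oplus p2) = \text{False} \oplus \text{False} = \text{False}
p4 \leftrightarrow p2 = \text{False} \leftrightarrow \text{False} = \text{True}
p4 \to (p4 \leftrightarrow p2) = \text{False} \to \text{True} = \text{True}
p4 \leftrightarrow p2 = \text{False} \leftrightarrow \text{False} = \text{True}
(p4 \to (p4 \leftrightarrow p2)) \oplus (p4 \leftrightarrow p2) = \text{True} \oplus \text{True} = \text{False}
\lnot ((p4 \to (p4 \leftrightarrow p2)) \oplus (p4 \leftrightarrow p2)) = \lnot \text{False} = \text{True}
\lnot \lnot ((p4 \to (p4 \leftrightarrow p2)) \oplus (p4 \leftrightarrow p2)) = \lnot \text{True} = \text{False}
(p4 \oplus (p4 \oplus p2)) \leftrightarrow \lnot \lnot ((p4 \to (p4 \leftrightarrow p2)) \oplus (p4 \leftrightarrow p2)) = \text{False} \leftrightarrow \text{False} = \text{True}
p2 \oplus p4 = \text{False} \oplus \text{False} = \text{False}
p2 \oplus p4 = \text{False} \oplus \text{False} = \text{False}
p4 \leftrightarrow (p2 \oplus p4) = \text{False} \leftrightarrow \text{False} = \text{True}
(p2 \oplus p4) \leftrightarrow (p4 \leftrightarrow (p2 \oplus p4)) = \text{False} \leftrightarrow \text{True} = \text{False}
((p4 \oplus (p4 \oplus p2)) \leftrightarrow \lnot \lnot ((p4 \to (p4 \leftrightarrow p2)) \oplus (p4 \leftrightarrow p2))) \leftrightarrow ((p2 \oplus p4) \leftrightarrow (p4 \leftrightarrow (p2 \oplus p4))) = \text{True} \leftrightarrow \text{False} = \text{False}
p4 \to p2 = \text{False} \to \text{False} = \text{True}
(((p4 \oplus (p4 \oplus p2)) \leftrightarrow \lnot \lnot ((p4 \to (p4 \leftrightarrow p2)) \oplus (p4 \leftrightarrow p2))) \leftrightarrow ((p2 \oplus p4) \leftrightarrow (p4 \leftrightarrow (p2 \oplus p4)))) \oplus (p4 \to p2) = \text{False} \oplus \text{True} = \text{True}
p4 \leftrightarrow ((((p4 \oplus (p4 \oplus p2)) \leftrightarrow \lnot \lnot ((p4 \to (p4 \leftrightarrow p2)) \oplus (p4 \leftrightarrow p2))) \leftrightarrow ((p2 \oplus p4) \leftrightarrow (p4 \leftrightarrow (p2 \oplus p4)))) \oplus (p4 \to p2)) = \text{False} \leftrightarrow \text{True} = \text{False}

\text{False}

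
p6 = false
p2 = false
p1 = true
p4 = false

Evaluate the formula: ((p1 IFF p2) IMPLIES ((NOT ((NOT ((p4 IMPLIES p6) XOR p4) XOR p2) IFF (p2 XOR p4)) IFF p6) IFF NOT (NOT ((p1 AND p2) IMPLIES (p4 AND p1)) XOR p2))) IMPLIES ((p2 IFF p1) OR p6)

false

Substituting p6=false, p2=false, p1=true, p4=false:
p1 IFF p2 = true IFF false = false
p4 IMPLIES p6 = false IMPLIES false = true
(p4 IMPLIES p6) XOR p4 = true XOR false = true
NOT ((p4 IMPLIES p6) XOR p4) = NOT true = false
NOT ((p4 IMPLIES p6) XOR p4) XOR p2 = false XOR false = false
p2 XOR p4 = false XOR false = false
(NOT ((p4 IMPLIES p6) XOR p4) XOR p2) IFF (p2 XOR p4) = false IFF false = true
NOT ((NOT ((p4 IMPLIES p6) XOR p4) XOR p2) IFF (p2 XOR p4)) = NOT true = false
NOT ((NOT ((p4 IMPLIES p6) XOR p4) XOR p2) IFF (p2 XOR p4)) IFF p6 = false IFF false = true
p1 AND p2 = true AND false = false
p4 AND p1 = false AND true = false
(p1 AND p2) IMPLIES (p4 AND p1) = false IMPLIES false = true
NOT ((p1 AND p2) IMPLIES (p4 AND p1)) = NOT true = false
NOT ((p1 AND p2) IMPLIES (p4 AND p1)) XOR p2 = false XOR false = false
NOT (NOT ((p1 AND p2) IMPLIES (p4 AND p1)) XOR p2) = NOT false = true
(NOT ((NOT ((p4 IMPLIES p6) XOR p4) XOR p2) IFF (p2 XOR p4)) IFF p6) IFF NOT (NOT ((p1 AND p2) IMPLIES (p4 AND p1)) XOR p2) = true IFF true = true
(p1 IFF p2) IMPLIES ((NOT ((NOT ((p4 IMPLIES p6) XOR p4) XOR p2) IFF (p2 XOR p4)) IFF p6) IFF NOT (NOT ((p1 AND p2) IMPLIES (p4 AND p1)) XOR p2)) = false IMPLIES true = true
p2 IFF p1 = false IFF true = false
(p2 IFF p1) OR p6 = false OR false = false
((p1 IFF p2) IMPLIES ((NOT ((NOT ((p4 IMPLIES p6) XOR p4) XOR p2) IFF (p2 XOR p4)) IFF p6) IFF NOT (NOT ((p1 AND p2) IMPLIES (p4 AND p1)) XOR p2))) IMPLIES ((p2 IFF p1) OR p6) = true IMPLIES false = false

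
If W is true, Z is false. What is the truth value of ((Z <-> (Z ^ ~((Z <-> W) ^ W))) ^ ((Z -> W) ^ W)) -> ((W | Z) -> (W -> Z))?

False

Z <-> W = False <-> True = False
(Z <-> W) ^ W = False ^ True = True
~((Z <-> W) ^ W) = ~True = False
Z ^ ~((Z <-> W) ^ W) = False ^ False = False
Z <-> (Z ^ ~((Z <-> W) ^ W)) = False <-> False = True
Z -> W = False -> True = True
(Z -> W) ^ W = True ^ True = False
(Z <-> (Z ^ ~((Z <-> W) ^ W))) ^ ((Z -> W) ^ W) = True ^ False = True
W | Z = True | False = True
W -> Z = True -> False = False
(W | Z) -> (W -> Z) = True -> False = False
((Z <-> (Z ^ ~((Z <-> W) ^ W))) ^ ((Z -> W) ^ W)) -> ((W | Z) -> (W -> Z)) = True -> False = False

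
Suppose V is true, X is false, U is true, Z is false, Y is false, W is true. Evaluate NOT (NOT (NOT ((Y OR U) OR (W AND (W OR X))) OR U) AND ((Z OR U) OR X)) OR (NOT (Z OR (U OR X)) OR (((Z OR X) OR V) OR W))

true

Y OR U = false OR true = true
W OR X = true OR false = true
W AND (W OR X) = true AND true = true
(Y OR U) OR (W AND (W OR X)) = true OR true = true
NOT ((Y OR U) OR (W AND (W OR X))) = NOT true = false
NOT ((Y OR U) OR (W AND (W OR X))) OR U = false OR true = true
NOT (NOT ((Y OR U) OR (W AND (W OR X))) OR U) = NOT true = false
Z OR U = false OR true = true
(Z OR U) OR X = true OR false = true
NOT (NOT ((Y OR U) OR (W AND (W OR X))) OR U) AND ((Z OR U) OR X) = false AND true = false
NOT (NOT (NOT ((Y OR U) OR (W AND (W OR X))) OR U) AND ((Z OR U) OR X)) = NOT false = true
U OR X = true OR false = true
Z OR (U OR X) = false OR true = true
NOT (Z OR (U OR X)) = NOT true = false
Z OR X = false OR false = false
(Z OR X) OR V = false OR true = true
((Z OR X) OR V) OR W = true OR true = true
NOT (Z OR (U OR X)) OR (((Z OR X) OR V) OR W) = false OR true = true
NOT (NOT (NOT ((Y OR U) OR (W AND (W OR X))) OR U) AND ((Z OR U) OR X)) OR (NOT (Z OR (U OR X)) OR (((Z OR X) OR V) OR W)) = true OR true = true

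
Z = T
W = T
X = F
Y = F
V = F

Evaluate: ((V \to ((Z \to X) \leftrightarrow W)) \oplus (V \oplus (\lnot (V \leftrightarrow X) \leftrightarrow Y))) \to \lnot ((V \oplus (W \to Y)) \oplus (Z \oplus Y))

Substituting Z=T, W=T, X=F, Y=F, V=F:
Z \to X = T \to F = F
(Z \to X) \leftrightarrow W = F \leftrightarrow T = F
V \to ((Z \to X) \leftrightarrow W) = F \to F = T
V \leftrightarrow X = F \leftrightarrow F = T
\lnot (V \leftrightarrow X) = \lnot T = F
\lnot (V \leftrightarrow X) \leftrightarrow Y = F \leftrightarrow F = T
V \oplus (\lnot (V \leftrightarrow X) \leftrightarrow Y) = F \oplus T = T
(V \to ((Z \to X) \leftrightarrow W)) \oplus (V \oplus (\lnot (V \leftrightarrow X) \leftrightarrow Y)) = T \oplus T = F
W \to Y = T \to F = F
V \oplus (W \to Y) = F \oplus F = F
Z \oplus Y = T \oplus F = T
(V \oplus (W \to Y)) \oplus (Z \oplus Y) = F \oplus T = T
\lnot ((V \oplus (W \to Y)) \oplus (Z \oplus Y)) = \lnot T = F
((V \to ((Z \to X) \leftrightarrow W)) \oplus (V \oplus (\lnot (V \leftrightarrow X) \leftrightarrow Y))) \to \lnot ((V \oplus (W \to Y)) \oplus (Z \oplus Y)) = F \to F = T

T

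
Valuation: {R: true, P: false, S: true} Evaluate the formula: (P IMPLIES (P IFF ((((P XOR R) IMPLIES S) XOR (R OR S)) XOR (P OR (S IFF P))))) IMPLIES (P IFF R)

false

P XOR R = false XOR true = true
(P XOR R) IMPLIES S = true IMPLIES true = true
R OR S = true OR true = true
((P XOR R) IMPLIES S) XOR (R OR S) = true XOR true = false
S IFF P = true IFF false = false
P OR (S IFF P) = false OR false = false
(((P XOR R) IMPLIES S) XOR (R OR S)) XOR (P OR (S IFF P)) = false XOR false = false
P IFF ((((P XOR R) IMPLIES S) XOR (R OR S)) XOR (P OR (S IFF P))) = false IFF false = true
P IMPLIES (P IFF ((((P XOR R) IMPLIES S) XOR (R OR S)) XOR (P OR (S IFF P)))) = false IMPLIES true = true
P IFF R = false IFF true = false
(P IMPLIES (P IFF ((((P XOR R) IMPLIES S) XOR (R OR S)) XOR (P OR (S IFF P))))) IMPLIES (P IFF R) = true IMPLIES false = false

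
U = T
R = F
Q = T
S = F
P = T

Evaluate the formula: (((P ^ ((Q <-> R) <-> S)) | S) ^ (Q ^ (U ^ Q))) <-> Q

T

Q <-> R = T <-> F = F
(Q <-> R) <-> S = F <-> F = T
P ^ ((Q <-> R) <-> S) = T ^ T = F
(P ^ ((Q <-> R) <-> S)) | S = F | F = F
U ^ Q = T ^ T = F
Q ^ (U ^ Q) = T ^ F = T
((P ^ ((Q <-> R) <-> S)) | S) ^ (Q ^ (U ^ Q)) = F ^ T = T
(((P ^ ((Q <-> R) <-> S)) | S) ^ (Q ^ (U ^ Q))) <-> Q = T <-> T = T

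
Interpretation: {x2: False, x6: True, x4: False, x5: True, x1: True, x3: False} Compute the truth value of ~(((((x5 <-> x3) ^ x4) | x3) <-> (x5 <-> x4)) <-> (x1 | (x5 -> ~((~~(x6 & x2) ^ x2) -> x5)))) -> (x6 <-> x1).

x5 <-> x3 = True <-> False = False
(x5 <-> x3) ^ x4 = False ^ False = False
((x5 <-> x3) ^ x4) | x3 = False | False = False
x5 <-> x4 = True <-> False = False
(((x5 <-> x3) ^ x4) | x3) <-> (x5 <-> x4) = False <-> False = True
x6 & x2 = True & False = False
~(x6 & x2) = ~False = True
~~(x6 & x2) = ~True = False
~~(x6 & x2) ^ x2 = False ^ False = False
(~~(x6 & x2) ^ x2) -> x5 = False -> True = True
~((~~(x6 & x2) ^ x2) -> x5) = ~True = False
x5 -> ~((~~(x6 & x2) ^ x2) -> x5) = True -> False = False
x1 | (x5 -> ~((~~(x6 & x2) ^ x2) -> x5)) = True | False = True
((((x5 <-> x3) ^ x4) | x3) <-> (x5 <-> x4)) <-> (x1 | (x5 -> ~((~~(x6 & x2) ^ x2) -> x5))) = True <-> True = True
~(((((x5 <-> x3) ^ x4) | x3) <-> (x5 <-> x4)) <-> (x1 | (x5 -> ~((~~(x6 & x2) ^ x2) -> x5)))) = ~True = False
x6 <-> x1 = True <-> True = True
~(((((x5 <-> x3) ^ x4) | x3) <-> (x5 <-> x4)) <-> (x1 | (x5 -> ~((~~(x6 & x2) ^ x2) -> x5)))) -> (x6 <-> x1) = False -> True = True

True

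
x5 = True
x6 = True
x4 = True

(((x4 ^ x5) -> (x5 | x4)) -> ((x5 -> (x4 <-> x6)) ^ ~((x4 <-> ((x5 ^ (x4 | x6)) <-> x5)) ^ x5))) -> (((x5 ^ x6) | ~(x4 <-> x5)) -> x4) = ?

x4 ^ x5 = True ^ True = False
x5 | x4 = True | True = True
(x4 ^ x5) -> (x5 | x4) = False -> True = True
x4 <-> x6 = True <-> True = True
x5 -> (x4 <-> x6) = True -> True = True
x4 | x6 = True | True = True
x5 ^ (x4 | x6) = True ^ True = False
(x5 ^ (x4 | x6)) <-> x5 = False <-> True = False
x4 <-> ((x5 ^ (x4 | x6)) <-> x5) = True <-> False = False
(x4 <-> ((x5 ^ (x4 | x6)) <-> x5)) ^ x5 = False ^ True = True
~((x4 <-> ((x5 ^ (x4 | x6)) <-> x5)) ^ x5) = ~True = False
(x5 -> (x4 <-> x6)) ^ ~((x4 <-> ((x5 ^ (x4 | x6)) <-> x5)) ^ x5) = True ^ False = True
((x4 ^ x5) -> (x5 | x4)) -> ((x5 -> (x4 <-> x6)) ^ ~((x4 <-> ((x5 ^ (x4 | x6)) <-> x5)) ^ x5)) = True -> True = True
x5 ^ x6 = True ^ True = False
x4 <-> x5 = True <-> True = True
~(x4 <-> x5) = ~True = False
(x5 ^ x6) | ~(x4 <-> x5) = False | False = False
((x5 ^ x6) | ~(x4 <-> x5)) -> x4 = False -> True = True
(((x4 ^ x5) -> (x5 | x4)) -> ((x5 -> (x4 <-> x6)) ^ ~((x4 <-> ((x5 ^ (x4 | x6)) <-> x5)) ^ x5))) -> (((x5 ^ x6) | ~(x4 <-> x5)) -> x4) = True -> True = True

True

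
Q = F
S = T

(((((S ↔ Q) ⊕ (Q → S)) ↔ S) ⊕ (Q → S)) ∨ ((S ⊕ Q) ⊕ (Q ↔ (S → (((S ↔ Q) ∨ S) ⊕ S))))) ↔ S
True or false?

F

Substituting Q=F, S=T:
S ↔ Q = T ↔ F = F
Q → S = F → T = T
(S ↔ Q) ⊕ (Q → S) = F ⊕ T = T
((S ↔ Q) ⊕ (Q → S)) ↔ S = T ↔ T = T
Q → S = F → T = T
(((S ↔ Q) ⊕ (Q → S)) ↔ S) ⊕ (Q → S) = T ⊕ T = F
S ⊕ Q = T ⊕ F = T
S ↔ Q = T ↔ F = F
(S ↔ Q) ∨ S = F ∨ T = T
((S ↔ Q) ∨ S) ⊕ S = T ⊕ T = F
S → (((S ↔ Q) ∨ S) ⊕ S) = T → F = F
Q ↔ (S → (((S ↔ Q) ∨ S) ⊕ S)) = F ↔ F = T
(S ⊕ Q) ⊕ (Q ↔ (S → (((S ↔ Q) ∨ S) ⊕ S))) = T ⊕ T = F
((((S ↔ Q) ⊕ (Q → S)) ↔ S) ⊕ (Q → S)) ∨ ((S ⊕ Q) ⊕ (Q ↔ (S → (((S ↔ Q) ∨ S) ⊕ S)))) = F ∨ F = F
(((((S ↔ Q) ⊕ (Q → S)) ↔ S) ⊕ (Q → S)) ∨ ((S ⊕ Q) ⊕ (Q ↔ (S → (((S ↔ Q) ∨ S) ⊕ S))))) ↔ S = F ↔ T = F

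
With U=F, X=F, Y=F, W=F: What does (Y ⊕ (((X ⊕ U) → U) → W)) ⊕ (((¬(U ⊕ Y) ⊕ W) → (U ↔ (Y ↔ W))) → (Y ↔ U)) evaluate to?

X ⊕ U = F ⊕ F = F
(X ⊕ U) → U = F → F = T
((X ⊕ U) → U) → W = T → F = F
Y ⊕ (((X ⊕ U) → U) → W) = F ⊕ F = F
U ⊕ Y = F ⊕ F = F
¬(U ⊕ Y) = ¬F = T
¬(U ⊕ Y) ⊕ W = T ⊕ F = T
Y ↔ W = F ↔ F = T
U ↔ (Y ↔ W) = F ↔ T = F
(¬(U ⊕ Y) ⊕ W) → (U ↔ (Y ↔ W)) = T → F = F
Y ↔ U = F ↔ F = T
((¬(U ⊕ Y) ⊕ W) → (U ↔ (Y ↔ W))) → (Y ↔ U) = F → T = T
(Y ⊕ (((X ⊕ U) → U) → W)) ⊕ (((¬(U ⊕ Y) ⊕ W) → (U ↔ (Y ↔ W))) → (Y ↔ U)) = F ⊕ T = T

T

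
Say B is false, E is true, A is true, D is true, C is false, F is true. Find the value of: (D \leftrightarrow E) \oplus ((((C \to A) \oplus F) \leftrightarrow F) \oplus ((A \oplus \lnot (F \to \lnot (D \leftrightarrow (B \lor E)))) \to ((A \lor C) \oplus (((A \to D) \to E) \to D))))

\text{False}

D \leftrightarrow E = \text{True} \leftrightarrow \text{True} = \text{True}
C \to A = \text{False} \to \text{True} = \text{True}
(C \to A) \oplus F = \text{True} \oplus \text{True} = \text{False}
((C \to A) \oplus F) \leftrightarrow F = \text{False} \leftrightarrow \text{True} = \text{False}
B \lor E = \text{False} \lor \text{True} = \text{True}
D \leftrightarrow (B \lor E) = \text{True} \leftrightarrow \text{True} = \text{True}
\lnot (D \leftrightarrow (B \lor E)) = \lnot \text{True} = \text{False}
F \to \lnot (D \leftrightarrow (B \lor E)) = \text{True} \to \text{False} = \text{False}
\lnot (F \to \lnot (D \leftrightarrow (B \lor E))) = \lnot \text{False} = \text{True}
A \oplus \lnot (F \to \lnot (D \leftrightarrow (B \lor E))) = \text{True} \oplus \text{True} = \text{False}
A \lor C = \text{True} \lor \text{False} = \text{True}
A \to D = \text{True} \to \text{True} = \text{True}
(A \to D) \to E = \text{True} \to \text{True} = \text{True}
((A \to D) \to E) \to D = \text{True} \to \text{True} = \text{True}
(A \lor C) \oplus (((A \to D) \to E) \to D) = \text{True} \oplus \text{True} = \text{False}
(A \oplus \lnot (F \to \lnot (D \leftrightarrow (B \lor E)))) \to ((A \lor C) \oplus (((A \to D) \to E) \to D)) = \text{False} \to \text{False} = \text{True}
(((C \to A) \oplus F) \leftrightarrow F) \oplus ((A \oplus \lnot (F \to \lnot (D \leftrightarrow (B \lor E)))) \to ((A \lor C) \oplus (((A \to D) \to E) \to D))) = \text{False} \oplus \text{True} = \text{True}
(D \leftrightarrow E) \oplus ((((C \to A) \oplus F) \leftrightarrow F) \oplus ((A \oplus \lnot (F \to \lnot (D \leftrightarrow (B \lor E)))) \to ((A \lor C) \oplus (((A \to D) \to E) \to D)))) = \text{True} \oplus \text{True} = \text{False}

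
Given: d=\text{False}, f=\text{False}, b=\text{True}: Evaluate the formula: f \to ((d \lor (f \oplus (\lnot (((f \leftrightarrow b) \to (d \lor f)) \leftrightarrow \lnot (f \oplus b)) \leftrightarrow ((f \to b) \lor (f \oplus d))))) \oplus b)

Substituting d=\text{False}, f=\text{False}, b=\text{True}:
f \leftrightarrow b = \text{False} \leftrightarrow \text{True} = \text{False}
d \lor f = \text{False} \lor \text{False} = \text{False}
(f \leftrightarrow b) \to (d \lor f) = \text{False} \to \text{False} = \text{True}
f \oplus b = \text{False} \oplus \text{True} = \text{True}
\lnot (f \oplus b) = \lnot \text{True} = \text{False}
((f \leftrightarrow b) \to (d \lor f)) \leftrightarrow \lnot (f \oplus b) = \text{True} \leftrightarrow \text{False} = \text{False}
\lnot (((f \leftrightarrow b) \to (d \lor f)) \leftrightarrow \lnot (f \oplus b)) = \lnot \text{False} = \text{True}
f \to b = \text{False} \to \text{True} = \text{True}
f \oplus d = \text{False} \oplus \text{False} = \text{False}
(f \to b) \lor (f \oplus d) = \text{True} \lor \text{False} = \text{True}
\lnot (((f \leftrightarrow b) \to (d \lor f)) \leftrightarrow \lnot (f \oplus b)) \leftrightarrow ((f \to b) \lor (f \oplus d)) = \text{True} \leftrightarrow \text{True} = \text{True}
f \oplus (\lnot (((f \leftrightarrow b) \to (d \lor f)) \leftrightarrow \lnot (f \oplus b)) \leftrightarrow ((f \to b) \lor (f \oplus d))) = \text{False} \oplus \text{True} = \text{True}
d \lor (f \oplus (\lnot (((f \leftrightarrow b) \to (d \lor f)) \leftrightarrow \lnot (f \oplus b)) \leftrightarrow ((f \to b) \lor (f \oplus d)))) = \text{False} \lor \text{True} = \text{True}
(d \lor (f \oplus (\lnot (((f \leftrightarrow b) \to (d \lor f)) \leftrightarrow \lnot (f \oplus b)) \leftrightarrow ((f \to b) \lor (f \oplus d))))) \oplus b = \text{True} \oplus \text{True} = \text{False}
f \to ((d \lor (f \oplus (\lnot (((f \leftrightarrow b) \to (d \lor f)) \leftrightarrow \lnot (f \oplus b)) \leftrightarrow ((f \to b) \lor (f \oplus d))))) \oplus b) = \text{False} \to \text{False} = \text{True}

\text{True}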